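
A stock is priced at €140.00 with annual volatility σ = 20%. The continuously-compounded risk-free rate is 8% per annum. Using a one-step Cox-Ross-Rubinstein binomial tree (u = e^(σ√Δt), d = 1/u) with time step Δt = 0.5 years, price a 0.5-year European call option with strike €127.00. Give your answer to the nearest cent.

€20.03

CRR parameters: u = e^(σ√Δt) = e^(0.2·√0.5) = 1.1519, d = 1/u = 0.8681
Per-period rate: rΔt = 0.08·0.5 = 0.04, so R = e^0.04 = 1.0408
Risk-neutral probability p = (e^0.04 − 0.8681)/(1.1519 − 0.8681) = 0.1727/0.2838 = 0.6085
Terminal stock prices: S_u = 161.3, S_d = 121.5
Terminal payoffs (S − K): max(34.27, 0) = 34.27, max(-5.463, 0) = 0
Node 0 (S = 140): V_0 = e^(−0.04)·[0.6085·34.2674 + 0.3915·0.0000] = 20.0345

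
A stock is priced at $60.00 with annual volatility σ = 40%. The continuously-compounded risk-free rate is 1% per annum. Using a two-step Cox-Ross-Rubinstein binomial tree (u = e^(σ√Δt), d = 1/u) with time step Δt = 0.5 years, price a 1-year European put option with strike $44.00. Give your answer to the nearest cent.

CRR parameters: u = e^(σ√Δt) = e^(0.4·√0.5) = 1.3269, d = 1/u = 0.7536
Per-period rate: rΔt = 0.01·0.5 = 0.005, so R = e^0.005 = 1.0050
Risk-neutral probability p = (e^0.005 − 0.7536)/(1.3269 − 0.7536) = 0.2514/0.5733 = 0.4385
Terminal stock prices: S_uu = 105.6, S_ud = 60, S_dd = 34.08
Terminal payoffs (K − S): max(-61.64, 0) = 0, max(-16, 0) = 0, max(9.922, 0) = 9.922
Node u (S = 79.61): V_u = e^(−0.005)·[0.4385·0.0000 + 0.5615·0.0000] = 0.0000
Node d (S = 45.22): V_d = e^(−0.005)·[0.4385·0.0000 + 0.5615·9.9218] = 5.5433
Node 0 (S = 60): V_0 = e^(−0.005)·[0.4385·0.0000 + 0.5615·5.5433] = 3.0970

$3.10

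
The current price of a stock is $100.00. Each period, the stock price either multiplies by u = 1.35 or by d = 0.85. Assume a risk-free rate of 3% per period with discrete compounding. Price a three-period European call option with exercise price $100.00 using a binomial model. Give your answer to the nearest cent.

$18.74

Risk-neutral probability p = (1 + 0.03 − 0.85)/(1.35 − 0.85) = 0.1800/0.5000 = 0.3600
Terminal stock prices: S_uuu = 246, S_uud = 154.9, S_udd = 97.54, S_ddd = 61.41
Terminal payoffs (S − K): max(146, 0) = 146, max(54.91, 0) = 54.91, max(-2.463, 0) = 0, max(-38.59, 0) = 0
Node uu (S = 182.3): V_uu = 1/1.03·[0.3600·146.0375 + 0.6400·54.9125] = 85.1626
Node ud (S = 114.8): V_ud = 1/1.03·[0.3600·54.9125 + 0.6400·0.0000] = 19.1927
Node dd (S = 72.25): V_dd = 1/1.03·[0.3600·0.0000 + 0.6400·0.0000] = 0.0000
Node u (S = 135): V_u = 1/1.03·[0.3600·85.1626 + 0.6400·19.1927] = 41.6911
Node d (S = 85): V_d = 1/1.03·[0.3600·19.1927 + 0.6400·0.0000] = 6.7081
Node 0 (S = 100): V_0 = 1/1.03·[0.3600·41.6911 + 0.6400·6.7081] = 18.7398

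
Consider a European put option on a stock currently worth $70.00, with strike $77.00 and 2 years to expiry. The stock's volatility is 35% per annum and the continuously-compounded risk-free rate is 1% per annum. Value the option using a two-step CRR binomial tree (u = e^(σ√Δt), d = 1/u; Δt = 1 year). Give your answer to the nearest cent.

CRR parameters: u = e^(σ√Δt) = e^(0.35·√1) = 1.4191, d = 1/u = 0.7047
Per-period rate: rΔt = 0.01·1 = 0.01, so R = e^0.01 = 1.0101
Risk-neutral probability p = (e^0.01 − 0.7047)/(1.4191 − 0.7047) = 0.3054/0.7144 = 0.4275
Terminal stock prices: S_uu = 141, S_ud = 70, S_dd = 34.76
Terminal payoffs (K − S): max(-63.96, 0) = 0, max(7, 0) = 7, max(42.24, 0) = 42.24
Node u (S = 99.33): V_u = e^(−0.01)·[0.4275·0.0000 + 0.5725·7.0000] = 3.9680
Node d (S = 49.33): V_d = e^(−0.01)·[0.4275·7.0000 + 0.5725·42.2390] = 26.9057
Node 0 (S = 70): V_0 = e^(−0.01)·[0.4275·3.9680 + 0.5725·26.9057] = 16.9308

$16.93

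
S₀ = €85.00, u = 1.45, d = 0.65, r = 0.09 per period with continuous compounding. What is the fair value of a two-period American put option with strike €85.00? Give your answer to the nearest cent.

Risk-neutral probability p = (e^0.09 − 0.65)/(1.45 − 0.65) = 0.4442/0.8000 = 0.5552
Terminal stock prices: S_uu = 178.7, S_ud = 80.11, S_dd = 35.91
Terminal payoffs (K − S): max(-93.71, 0) = 0, max(4.888, 0) = 4.888, max(49.09, 0) = 49.09
Node u (S = 123.2): continuation = e^(−0.09)·[0.5552·0.0000 + 0.4448·4.8875] = 1.9868; exercise value = 0.0000 ≤ continuation, so V_u = 1.9868
Node d (S = 55.25): continuation = e^(−0.09)·[0.5552·4.8875 + 0.4448·49.0875] = 22.4342; exercise value = 29.7500 > continuation, so V_d = 29.7500 (exercise)
Node 0 (S = 85): continuation = e^(−0.09)·[0.5552·1.9868 + 0.4448·29.7500] = 13.1015; exercise value = 0.0000 ≤ continuation, so V_0 = 13.1015

€13.10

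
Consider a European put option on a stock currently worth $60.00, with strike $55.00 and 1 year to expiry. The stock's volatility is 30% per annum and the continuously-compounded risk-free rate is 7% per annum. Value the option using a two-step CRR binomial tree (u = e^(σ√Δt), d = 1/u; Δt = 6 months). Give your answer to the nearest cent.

CRR parameters: u = e^(σ√Δt) = e^(0.3·√0.5) = 1.2363, d = 1/u = 0.8089
Per-period rate: rΔt = 0.07·0.5 = 0.035, so R = e^0.035 = 1.0356
Risk-neutral probability p = (e^0.035 − 0.8089)/(1.2363 − 0.8089) = 0.2268/0.4275 = 0.5305
Terminal stock prices: S_uu = 91.71, S_ud = 60, S_dd = 39.26
Terminal payoffs (K − S): max(-36.71, 0) = 0, max(-5, 0) = 0, max(15.74, 0) = 15.74
Node u (S = 74.18): V_u = e^(−0.035)·[0.5305·0.0000 + 0.4695·0.0000] = 0.0000
Node d (S = 48.53): V_d = e^(−0.035)·[0.5305·0.0000 + 0.4695·15.7449] = 7.1381
Node 0 (S = 60): V_0 = e^(−0.035)·[0.5305·0.0000 + 0.4695·7.1381] = 3.2361

$3.24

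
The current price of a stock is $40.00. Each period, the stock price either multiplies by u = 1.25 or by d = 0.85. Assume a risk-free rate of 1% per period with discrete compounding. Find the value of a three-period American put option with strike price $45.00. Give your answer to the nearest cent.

$8.16

Risk-neutral probability p = (1 + 0.01 − 0.85)/(1.25 − 0.85) = 0.1600/0.4000 = 0.4000
Terminal stock prices: S_uuu = 78.12, S_uud = 53.12, S_udd = 36.12, S_ddd = 24.56
Terminal payoffs (K − S): max(-33.12, 0) = 0, max(-8.125, 0) = 0, max(8.875, 0) = 8.875, max(20.44, 0) = 20.44
Node uu (S = 62.5): continuation = 1/1.01·[0.4000·0.0000 + 0.6000·0.0000] = 0.0000; exercise value = 0.0000 ≤ continuation, so V_uu = 0.0000
Node ud (S = 42.5): continuation = 1/1.01·[0.4000·0.0000 + 0.6000·8.8750] = 5.2723; exercise value = 2.5000 ≤ continuation, so V_ud = 5.2723
Node dd (S = 28.9): continuation = 1/1.01·[0.4000·8.8750 + 0.6000·20.4350] = 15.6545; exercise value = 16.1000 > continuation, so V_dd = 16.1000 (exercise)
Node u (S = 50): continuation = 1/1.01·[0.4000·0.0000 + 0.6000·5.2723] = 3.1320; exercise value = 0.0000 ≤ continuation, so V_u = 3.1320
Node d (S = 34): continuation = 1/1.01·[0.4000·5.2723 + 0.6000·16.1000] = 11.6524; exercise value = 11.0000 ≤ continuation, so V_d = 11.6524
Node 0 (S = 40): continuation = 1/1.01·[0.4000·3.1320 + 0.6000·11.6524] = 8.1626; exercise value = 5.0000 ≤ continuation, so V_0 = 8.1626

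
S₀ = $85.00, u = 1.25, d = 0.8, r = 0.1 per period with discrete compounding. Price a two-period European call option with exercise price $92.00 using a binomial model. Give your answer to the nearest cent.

Risk-neutral probability p = (1 + 0.1 − 0.8)/(1.25 − 0.8) = 0.3000/0.4500 = 0.6667
Terminal stock prices: S_uu = 132.8, S_ud = 85, S_dd = 54.4
Terminal payoffs (S − K): max(40.81, 0) = 40.81, max(-7, 0) = 0, max(-37.6, 0) = 0
Node u (S = 106.2): V_u = 1/1.1·[0.6667·40.8125 + 0.3333·0.0000] = 24.7348
Node d (S = 68): V_d = 1/1.1·[0.6667·0.0000 + 0.3333·0.0000] = 0.0000
Node 0 (S = 85): V_0 = 1/1.1·[0.6667·24.7348 + 0.3333·0.0000] = 14.9908

$14.99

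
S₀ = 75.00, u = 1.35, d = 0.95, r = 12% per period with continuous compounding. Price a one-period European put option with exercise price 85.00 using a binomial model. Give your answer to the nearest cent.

Risk-neutral probability p = (e^0.12 − 0.95)/(1.35 − 0.95) = 0.1775/0.4000 = 0.4437
Terminal stock prices: S_u = 101.2, S_d = 71.25
Terminal payoffs (K − S): max(-16.25, 0) = 0, max(13.75, 0) = 13.75
Node 0 (S = 75): V_0 = e^(−0.12)·[0.4437·0.0000 + 0.5563·13.7500] = 6.7837

6.78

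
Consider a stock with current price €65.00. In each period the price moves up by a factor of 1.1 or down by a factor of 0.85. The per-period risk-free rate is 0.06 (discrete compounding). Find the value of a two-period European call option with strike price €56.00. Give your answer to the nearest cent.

€15.37

Risk-neutral probability p = (1 + 0.06 − 0.85)/(1.1 − 0.85) = 0.2100/0.2500 = 0.8400
Terminal stock prices: S_uu = 78.65, S_ud = 60.77, S_dd = 46.96
Terminal payoffs (S − K): max(22.65, 0) = 22.65, max(4.775, 0) = 4.775, max(-9.038, 0) = 0
Node u (S = 71.5): V_u = 1/1.06·[0.8400·22.6500 + 0.1600·4.7750] = 18.6698
Node d (S = 55.25): V_d = 1/1.06·[0.8400·4.7750 + 0.1600·0.0000] = 3.7840
Node 0 (S = 65): V_0 = 1/1.06·[0.8400·18.6698 + 0.1600·3.7840] = 15.3661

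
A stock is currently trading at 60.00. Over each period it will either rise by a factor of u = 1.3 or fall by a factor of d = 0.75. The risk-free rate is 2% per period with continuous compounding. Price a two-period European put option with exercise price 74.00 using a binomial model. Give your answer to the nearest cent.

17.45

Risk-neutral probability p = (e^0.02 − 0.75)/(1.3 − 0.75) = 0.2702/0.5500 = 0.4913
Terminal stock prices: S_uu = 101.4, S_ud = 58.5, S_dd = 33.75
Terminal payoffs (K − S): max(-27.4, 0) = 0, max(15.5, 0) = 15.5, max(40.25, 0) = 40.25
Node u (S = 78): V_u = e^(−0.02)·[0.4913·0.0000 + 0.5087·15.5000] = 7.7291
Node d (S = 45): V_d = e^(−0.02)·[0.4913·15.5000 + 0.5087·40.2500] = 27.5347
Node 0 (S = 60): V_0 = e^(−0.02)·[0.4913·7.7291 + 0.5087·27.5347] = 17.4521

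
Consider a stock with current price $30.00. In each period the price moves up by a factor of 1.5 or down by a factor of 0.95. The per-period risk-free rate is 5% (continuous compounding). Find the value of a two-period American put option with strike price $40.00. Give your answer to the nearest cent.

$10.00

Risk-neutral probability p = (e^0.05 − 0.95)/(1.5 − 0.95) = 0.1013/0.5500 = 0.1841
Terminal stock prices: S_uu = 67.5, S_ud = 42.75, S_dd = 27.07
Terminal payoffs (K − S): max(-27.5, 0) = 0, max(-2.75, 0) = 0, max(12.93, 0) = 12.93
Node u (S = 45): continuation = e^(−0.05)·[0.1841·0.0000 + 0.8159·0.0000] = 0.0000; exercise value = 0.0000 ≤ continuation, so V_u = 0.0000
Node d (S = 28.5): continuation = e^(−0.05)·[0.1841·0.0000 + 0.8159·12.9250] = 10.0308; exercise value = 11.5000 > continuation, so V_d = 11.5000 (exercise)
Node 0 (S = 30): continuation = e^(−0.05)·[0.1841·0.0000 + 0.8159·11.5000] = 8.9249; exercise value = 10.0000 > continuation, so V_0 = 10.0000 (exercise)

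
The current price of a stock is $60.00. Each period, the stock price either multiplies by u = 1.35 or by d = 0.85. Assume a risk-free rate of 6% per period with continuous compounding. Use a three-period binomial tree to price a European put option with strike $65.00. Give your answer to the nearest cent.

Risk-neutral probability p = (e^0.06 − 0.85)/(1.35 − 0.85) = 0.2118/0.5000 = 0.4237
Terminal stock prices: S_uuu = 147.6, S_uud = 92.95, S_udd = 58.52, S_ddd = 36.85
Terminal payoffs (K − S): max(-82.62, 0) = 0, max(-27.95, 0) = 0, max(6.478, 0) = 6.478, max(28.15, 0) = 28.15
Node uu (S = 109.4): V_uu = e^(−0.06)·[0.4237·0.0000 + 0.5763·0.0000] = 0.0000
Node ud (S = 68.85): V_ud = e^(−0.06)·[0.4237·0.0000 + 0.5763·6.4775] = 3.5158
Node dd (S = 43.35): V_dd = e^(−0.06)·[0.4237·6.4775 + 0.5763·28.1525] = 17.8647
Node u (S = 81): V_u = e^(−0.06)·[0.4237·0.0000 + 0.5763·3.5158] = 1.9082
Node d (S = 51): V_d = e^(−0.06)·[0.4237·3.5158 + 0.5763·17.8647] = 11.0991
Node 0 (S = 60): V_0 = e^(−0.06)·[0.4237·1.9082 + 0.5763·11.0991] = 6.7856

$6.79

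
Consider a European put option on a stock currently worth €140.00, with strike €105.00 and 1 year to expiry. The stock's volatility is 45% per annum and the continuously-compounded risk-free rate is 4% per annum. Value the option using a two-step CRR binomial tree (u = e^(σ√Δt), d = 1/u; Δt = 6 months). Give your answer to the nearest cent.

CRR parameters: u = e^(σ√Δt) = e^(0.45·√0.5) = 1.3746, d = 1/u = 0.7275
Per-period rate: rΔt = 0.04·0.5 = 0.02, so R = e^0.02 = 1.0202
Risk-neutral probability p = (e^0.02 − 0.7275)/(1.3746 − 0.7275) = 0.2927/0.6472 = 0.4523
Terminal stock prices: S_uu = 264.6, S_ud = 140, S_dd = 74.09
Terminal payoffs (K − S): max(-159.6, 0) = 0, max(-35, 0) = 0, max(30.91, 0) = 30.91
Node u (S = 192.5): V_u = e^(−0.02)·[0.4523·0.0000 + 0.5477·0.0000] = 0.0000
Node d (S = 101.8): V_d = e^(−0.02)·[0.4523·0.0000 + 0.5477·30.9125] = 16.5947
Node 0 (S = 140): V_0 = e^(−0.02)·[0.4523·0.0000 + 0.5477·16.5947] = 8.9085

€8.91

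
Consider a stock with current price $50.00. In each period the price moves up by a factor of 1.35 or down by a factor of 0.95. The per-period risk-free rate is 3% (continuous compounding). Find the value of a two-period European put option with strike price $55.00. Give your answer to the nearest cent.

Risk-neutral probability p = (e^0.03 − 0.95)/(1.35 − 0.95) = 0.0805/0.4000 = 0.2011
Terminal stock prices: S_uu = 91.13, S_ud = 64.12, S_dd = 45.12
Terminal payoffs (K − S): max(-36.13, 0) = 0, max(-9.125, 0) = 0, max(9.875, 0) = 9.875
Node u (S = 67.5): V_u = e^(−0.03)·[0.2011·0.0000 + 0.7989·0.0000] = 0.0000
Node d (S = 47.5): V_d = e^(−0.03)·[0.2011·0.0000 + 0.7989·9.8750] = 7.6556
Node 0 (S = 50): V_0 = e^(−0.03)·[0.2011·0.0000 + 0.7989·7.6556] = 5.9351

$5.94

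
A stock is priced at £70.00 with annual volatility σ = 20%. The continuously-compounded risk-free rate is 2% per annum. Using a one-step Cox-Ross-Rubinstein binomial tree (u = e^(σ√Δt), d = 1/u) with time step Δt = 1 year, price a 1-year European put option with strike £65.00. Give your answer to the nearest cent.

CRR parameters: u = e^(σ√Δt) = e^(0.2·√1) = 1.2214, d = 1/u = 0.8187
Per-period rate: rΔt = 0.02·1 = 0.02, so R = e^0.02 = 1.0202
Risk-neutral probability p = (e^0.02 − 0.8187)/(1.2214 − 0.8187) = 0.2015/0.4027 = 0.5003
Terminal stock prices: S_u = 85.5, S_d = 57.31
Terminal payoffs (K − S): max(-20.5, 0) = 0, max(7.689, 0) = 7.689
Node 0 (S = 70): V_0 = e^(−0.02)·[0.5003·0.0000 + 0.4997·7.6888] = 3.7658

£3.77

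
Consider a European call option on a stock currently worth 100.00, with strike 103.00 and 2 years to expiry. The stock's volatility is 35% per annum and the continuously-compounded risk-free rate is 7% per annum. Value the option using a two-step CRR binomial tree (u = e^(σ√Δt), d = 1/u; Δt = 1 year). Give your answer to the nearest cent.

CRR parameters: u = e^(σ√Δt) = e^(0.35·√1) = 1.4191, d = 1/u = 0.7047
Per-period rate: rΔt = 0.07·1 = 0.07, so R = e^0.07 = 1.0725
Risk-neutral probability p = (e^0.07 − 0.7047)/(1.4191 − 0.7047) = 0.3678/0.7144 = 0.5149
Terminal stock prices: S_uu = 201.4, S_ud = 100, S_dd = 49.66
Terminal payoffs (S − K): max(98.38, 0) = 98.38, max(-3, 0) = 0, max(-53.34, 0) = 0
Node u (S = 141.9): V_u = e^(−0.07)·[0.5149·98.3753 + 0.4851·0.0000] = 47.2272
Node d (S = 70.47): V_d = e^(−0.07)·[0.5149·0.0000 + 0.4851·0.0000] = 0.0000
Node 0 (S = 100): V_0 = e^(−0.07)·[0.5149·47.2272 + 0.4851·0.0000] = 22.6724

22.67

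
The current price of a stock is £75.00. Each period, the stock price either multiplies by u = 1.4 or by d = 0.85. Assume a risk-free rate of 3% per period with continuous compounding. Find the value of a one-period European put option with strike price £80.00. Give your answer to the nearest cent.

Risk-neutral probability p = (e^0.03 − 0.85)/(1.4 − 0.85) = 0.1805/0.5500 = 0.3281
Terminal stock prices: S_u = 105, S_d = 63.75
Terminal payoffs (K − S): max(-25, 0) = 0, max(16.25, 0) = 16.25
Node 0 (S = 75): V_0 = e^(−0.03)·[0.3281·0.0000 + 0.6719·16.2500] = 10.5957

£10.60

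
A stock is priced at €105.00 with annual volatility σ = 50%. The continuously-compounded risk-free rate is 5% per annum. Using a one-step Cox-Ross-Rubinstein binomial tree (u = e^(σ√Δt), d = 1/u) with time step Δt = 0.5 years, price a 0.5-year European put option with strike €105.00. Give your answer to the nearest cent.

€16.85

CRR parameters: u = e^(σ√Δt) = e^(0.5·√0.5) = 1.4241, d = 1/u = 0.7022
Per-period rate: rΔt = 0.05·0.5 = 0.025, so R = e^0.025 = 1.0253
Risk-neutral probability p = (e^0.025 − 0.7022)/(1.4241 − 0.7022) = 0.3231/0.7219 = 0.4476
Terminal stock prices: S_u = 149.5, S_d = 73.73
Terminal payoffs (K − S): max(-44.53, 0) = 0, max(31.27, 0) = 31.27
Node 0 (S = 105): V_0 = e^(−0.025)·[0.4476·0.0000 + 0.5524·31.2702] = 16.8476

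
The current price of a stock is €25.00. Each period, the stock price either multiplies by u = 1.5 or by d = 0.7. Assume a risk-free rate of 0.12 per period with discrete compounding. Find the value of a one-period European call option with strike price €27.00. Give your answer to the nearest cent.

€4.92

Risk-neutral probability p = (1 + 0.12 − 0.7)/(1.5 − 0.7) = 0.4200/0.8000 = 0.5250
Terminal stock prices: S_u = 37.5, S_d = 17.5
Terminal payoffs (S − K): max(10.5, 0) = 10.5, max(-9.5, 0) = 0
Node 0 (S = 25): V_0 = 1/1.12·[0.5250·10.5000 + 0.4750·0.0000] = 4.9219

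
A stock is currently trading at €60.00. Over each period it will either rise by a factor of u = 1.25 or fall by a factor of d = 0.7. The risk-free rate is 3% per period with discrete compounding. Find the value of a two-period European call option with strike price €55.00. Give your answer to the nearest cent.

Risk-neutral probability p = (1 + 0.03 − 0.7)/(1.25 − 0.7) = 0.3300/0.5500 = 0.6000
Terminal stock prices: S_uu = 93.75, S_ud = 52.5, S_dd = 29.4
Terminal payoffs (S − K): max(38.75, 0) = 38.75, max(-2.5, 0) = 0, max(-25.6, 0) = 0
Node u (S = 75): V_u = 1/1.03·[0.6000·38.7500 + 0.4000·0.0000] = 22.5728
Node d (S = 42): V_d = 1/1.03·[0.6000·0.0000 + 0.4000·0.0000] = 0.0000
Node 0 (S = 60): V_0 = 1/1.03·[0.6000·22.5728 + 0.4000·0.0000] = 13.1492

€13.15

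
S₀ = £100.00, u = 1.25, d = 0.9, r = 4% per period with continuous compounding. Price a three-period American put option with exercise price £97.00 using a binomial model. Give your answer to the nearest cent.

Risk-neutral probability p = (e^0.04 − 0.9)/(1.25 − 0.9) = 0.1408/0.3500 = 0.4023
Terminal stock prices: S_uuu = 195.3, S_uud = 140.6, S_udd = 101.2, S_ddd = 72.9
Terminal payoffs (K − S): max(-98.31, 0) = 0, max(-43.62, 0) = 0, max(-4.25, 0) = 0, max(24.1, 0) = 24.1
Node uu (S = 156.2): continuation = e^(−0.04)·[0.4023·0.0000 + 0.5977·0.0000] = 0.0000; exercise value = 0.0000 ≤ continuation, so V_uu = 0.0000
Node ud (S = 112.5): continuation = e^(−0.04)·[0.4023·0.0000 + 0.5977·0.0000] = 0.0000; exercise value = 0.0000 ≤ continuation, so V_ud = 0.0000
Node dd (S = 81): continuation = e^(−0.04)·[0.4023·0.0000 + 0.5977·24.1000] = 13.8394; exercise value = 16.0000 > continuation, so V_dd = 16.0000 (exercise)
Node u (S = 125): continuation = e^(−0.04)·[0.4023·0.0000 + 0.5977·0.0000] = 0.0000; exercise value = 0.0000 ≤ continuation, so V_u = 0.0000
Node d (S = 90): continuation = e^(−0.04)·[0.4023·0.0000 + 0.5977·16.0000] = 9.1880; exercise value = 7.0000 ≤ continuation, so V_d = 9.1880
Node 0 (S = 100): continuation = e^(−0.04)·[0.4023·0.0000 + 0.5977·9.1880] = 5.2762; exercise value = 0.0000 ≤ continuation, so V_0 = 5.2762

£5.28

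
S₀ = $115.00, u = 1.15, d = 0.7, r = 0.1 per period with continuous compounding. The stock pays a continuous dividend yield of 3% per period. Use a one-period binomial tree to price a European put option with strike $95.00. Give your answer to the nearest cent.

Per-period risk-free factor R = e^0.1 = 1.1052; dividend-adjusted growth = e^(0.1−0.03) = 1.0725.
Risk-neutral probability p = (1.0725 − 0.7)/(1.15 − 0.7) = 0.3725/0.4500 = 0.8278
Terminal stock prices: S_u = 132.2, S_d = 80.5
Terminal payoffs (K − S): max(-37.25, 0) = 0, max(14.5, 0) = 14.5
Node 0 (S = 115): V_0 = e^(−0.1)·[0.8278·0.0000 + 0.1722·14.5000] = 2.2593

$2.26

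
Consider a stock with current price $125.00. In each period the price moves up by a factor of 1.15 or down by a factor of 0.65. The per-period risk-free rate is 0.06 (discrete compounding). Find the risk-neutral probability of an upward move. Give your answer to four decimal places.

p = 0.8200

Risk-neutral probability p = (1 + 0.06 − 0.65)/(1.15 − 0.65) = 0.4100/0.5000 = 0.8200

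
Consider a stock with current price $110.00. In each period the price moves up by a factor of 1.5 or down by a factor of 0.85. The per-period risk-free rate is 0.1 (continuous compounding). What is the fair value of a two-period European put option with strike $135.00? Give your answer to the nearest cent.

Risk-neutral probability p = (e^0.1 − 0.85)/(1.5 − 0.85) = 0.2552/0.6500 = 0.3926
Terminal stock prices: S_uu = 247.5, S_ud = 140.2, S_dd = 79.47
Terminal payoffs (K − S): max(-112.5, 0) = 0, max(-5.25, 0) = 0, max(55.53, 0) = 55.53
Node u (S = 165): V_u = e^(−0.1)·[0.3926·0.0000 + 0.6074·0.0000] = 0.0000
Node d (S = 93.5): V_d = e^(−0.1)·[0.3926·0.0000 + 0.6074·55.5250] = 30.5179
Node 0 (S = 110): V_0 = e^(−0.1)·[0.3926·0.0000 + 0.6074·30.5179] = 16.7734

$16.77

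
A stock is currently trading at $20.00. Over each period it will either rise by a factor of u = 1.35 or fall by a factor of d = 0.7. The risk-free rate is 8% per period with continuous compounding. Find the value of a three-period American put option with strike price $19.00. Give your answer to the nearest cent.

Risk-neutral probability p = (e^0.08 − 0.7)/(1.35 − 0.7) = 0.3833/0.6500 = 0.5897
Terminal stock prices: S_uuu = 49.21, S_uud = 25.52, S_udd = 13.23, S_ddd = 6.86
Terminal payoffs (K − S): max(-30.21, 0) = 0, max(-6.515, 0) = 0, max(5.77, 0) = 5.77, max(12.14, 0) = 12.14
Node uu (S = 36.45): continuation = e^(−0.08)·[0.5897·0.0000 + 0.4103·0.0000] = 0.0000; exercise value = 0.0000 ≤ continuation, so V_uu = 0.0000
Node ud (S = 18.9): continuation = e^(−0.08)·[0.5897·0.0000 + 0.4103·5.7700] = 2.1856; exercise value = 0.1000 ≤ continuation, so V_ud = 2.1856
Node dd (S = 9.8): continuation = e^(−0.08)·[0.5897·5.7700 + 0.4103·12.1400] = 7.7392; exercise value = 9.2000 > continuation, so V_dd = 9.2000 (exercise)
Node u (S = 27): continuation = e^(−0.08)·[0.5897·0.0000 + 0.4103·2.1856] = 0.8278; exercise value = 0.0000 ≤ continuation, so V_u = 0.8278
Node d (S = 14): continuation = e^(−0.08)·[0.5897·2.1856 + 0.4103·9.2000] = 4.6745; exercise value = 5.0000 > continuation, so V_d = 5.0000 (exercise)
Node 0 (S = 20): continuation = e^(−0.08)·[0.5897·0.8278 + 0.4103·5.0000] = 2.3445; exercise value = 0.0000 ≤ continuation, so V_0 = 2.3445

$2.34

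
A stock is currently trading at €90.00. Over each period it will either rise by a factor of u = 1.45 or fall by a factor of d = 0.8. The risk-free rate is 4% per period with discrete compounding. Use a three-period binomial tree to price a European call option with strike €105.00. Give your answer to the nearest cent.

€18.22

Risk-neutral probability p = (1 + 0.04 − 0.8)/(1.45 − 0.8) = 0.2400/0.6500 = 0.3692
Terminal stock prices: S_uuu = 274.4, S_uud = 151.4, S_udd = 83.52, S_ddd = 46.08
Terminal payoffs (S − K): max(169.4, 0) = 169.4, max(46.38, 0) = 46.38, max(-21.48, 0) = 0, max(-58.92, 0) = 0
Node uu (S = 189.2): V_uu = 1/1.04·[0.3692·169.3762 + 0.6308·46.3800] = 88.2635
Node ud (S = 104.4): V_ud = 1/1.04·[0.3692·46.3800 + 0.6308·0.0000] = 16.4663
Node dd (S = 57.6): V_dd = 1/1.04·[0.3692·0.0000 + 0.6308·0.0000] = 0.0000
Node u (S = 130.5): V_u = 1/1.04·[0.3692·88.2635 + 0.6308·16.4663] = 41.3231
Node d (S = 72): V_d = 1/1.04·[0.3692·16.4663 + 0.6308·0.0000] = 5.8460
Node 0 (S = 90): V_0 = 1/1.04·[0.3692·41.3231 + 0.6308·5.8460] = 18.2166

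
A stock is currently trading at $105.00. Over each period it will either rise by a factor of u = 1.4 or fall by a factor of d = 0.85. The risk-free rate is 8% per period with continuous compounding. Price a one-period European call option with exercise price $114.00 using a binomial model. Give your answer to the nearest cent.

$12.92

Risk-neutral probability p = (e^0.08 − 0.85)/(1.4 − 0.85) = 0.2333/0.5500 = 0.4242
Terminal stock prices: S_u = 147, S_d = 89.25
Terminal payoffs (S − K): max(33, 0) = 33, max(-24.75, 0) = 0
Node 0 (S = 105): V_0 = e^(−0.08)·[0.4242·33.0000 + 0.5758·0.0000] = 12.9211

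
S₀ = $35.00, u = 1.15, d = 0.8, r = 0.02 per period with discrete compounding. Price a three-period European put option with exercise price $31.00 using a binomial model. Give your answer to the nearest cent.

Risk-neutral probability p = (1 + 0.02 − 0.8)/(1.15 − 0.8) = 0.2200/0.3500 = 0.6286
Terminal stock prices: S_uuu = 53.23, S_uud = 37.03, S_udd = 25.76, S_ddd = 17.92
Terminal payoffs (K − S): max(-22.23, 0) = 0, max(-6.03, 0) = 0, max(5.24, 0) = 5.24, max(13.08, 0) = 13.08
Node uu (S = 46.29): V_uu = 1/1.02·[0.6286·0.0000 + 0.3714·0.0000] = 0.0000
Node ud (S = 32.2): V_ud = 1/1.02·[0.6286·0.0000 + 0.3714·5.2400] = 1.9081
Node dd (S = 22.4): V_dd = 1/1.02·[0.6286·5.2400 + 0.3714·13.0800] = 7.9922
Node u (S = 40.25): V_u = 1/1.02·[0.6286·0.0000 + 0.3714·1.9081] = 0.6948
Node d (S = 28): V_d = 1/1.02·[0.6286·1.9081 + 0.3714·7.9922] = 4.0862
Node 0 (S = 35): V_0 = 1/1.02·[0.6286·0.6948 + 0.3714·4.0862] = 1.9162

$1.92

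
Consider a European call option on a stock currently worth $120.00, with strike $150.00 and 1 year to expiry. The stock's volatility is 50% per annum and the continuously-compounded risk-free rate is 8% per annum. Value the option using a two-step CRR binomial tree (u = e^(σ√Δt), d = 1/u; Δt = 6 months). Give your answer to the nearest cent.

$18.96

CRR parameters: u = e^(σ√Δt) = e^(0.5·√0.5) = 1.4241, d = 1/u = 0.7022
Per-period rate: rΔt = 0.08·0.5 = 0.04, so R = e^0.04 = 1.0408
Risk-neutral probability p = (e^0.04 − 0.7022)/(1.4241 − 0.7022) = 0.3386/0.7219 = 0.4691
Terminal stock prices: S_uu = 243.4, S_ud = 120, S_dd = 59.17
Terminal payoffs (S − K): max(93.37, 0) = 93.37, max(-30, 0) = 0, max(-90.83, 0) = 0
Node u (S = 170.9): V_u = e^(−0.04)·[0.4691·93.3738 + 0.5309·0.0000] = 42.0798
Node d (S = 84.26): V_d = e^(−0.04)·[0.4691·0.0000 + 0.5309·0.0000] = 0.0000
Node 0 (S = 120): V_0 = e^(−0.04)·[0.4691·42.0798 + 0.5309·0.0000] = 18.9636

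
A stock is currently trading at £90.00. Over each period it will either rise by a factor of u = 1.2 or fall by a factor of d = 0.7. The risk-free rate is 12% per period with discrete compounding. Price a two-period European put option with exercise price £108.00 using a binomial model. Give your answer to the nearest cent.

£8.25

Risk-neutral probability p = (1 + 0.12 − 0.7)/(1.2 − 0.7) = 0.4200/0.5000 = 0.8400
Terminal stock prices: S_uu = 129.6, S_ud = 75.6, S_dd = 44.1
Terminal payoffs (K − S): max(-21.6, 0) = 0, max(32.4, 0) = 32.4, max(63.9, 0) = 63.9
Node u (S = 108): V_u = 1/1.12·[0.8400·0.0000 + 0.1600·32.4000] = 4.6286
Node d (S = 63): V_d = 1/1.12·[0.8400·32.4000 + 0.1600·63.9000] = 33.4286
Node 0 (S = 90): V_0 = 1/1.12·[0.8400·4.6286 + 0.1600·33.4286] = 8.2469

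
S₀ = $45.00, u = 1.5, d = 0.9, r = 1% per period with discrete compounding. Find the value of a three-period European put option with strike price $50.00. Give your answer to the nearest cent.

$9.09

Risk-neutral probability p = (1 + 0.01 − 0.9)/(1.5 − 0.9) = 0.1100/0.6000 = 0.1833
Terminal stock prices: S_uuu = 151.9, S_uud = 91.12, S_udd = 54.68, S_ddd = 32.81
Terminal payoffs (K − S): max(-101.9, 0) = 0, max(-41.12, 0) = 0, max(-4.675, 0) = 0, max(17.19, 0) = 17.19
Node uu (S = 101.2): V_uu = 1/1.01·[0.1833·0.0000 + 0.8167·0.0000] = 0.0000
Node ud (S = 60.75): V_ud = 1/1.01·[0.1833·0.0000 + 0.8167·0.0000] = 0.0000
Node dd (S = 36.45): V_dd = 1/1.01·[0.1833·0.0000 + 0.8167·17.1950] = 13.9035
Node u (S = 67.5): V_u = 1/1.01·[0.1833·0.0000 + 0.8167·0.0000] = 0.0000
Node d (S = 40.5): V_d = 1/1.01·[0.1833·0.0000 + 0.8167·13.9035] = 11.2421
Node 0 (S = 45): V_0 = 1/1.01·[0.1833·0.0000 + 0.8167·11.2421] = 9.0902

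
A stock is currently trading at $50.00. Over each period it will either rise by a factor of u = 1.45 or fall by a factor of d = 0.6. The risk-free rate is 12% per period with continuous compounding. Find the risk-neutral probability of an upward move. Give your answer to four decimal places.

Risk-neutral probability p = (e^0.12 − 0.6)/(1.45 − 0.6) = 0.5275/0.8500 = 0.6206

p = 0.6206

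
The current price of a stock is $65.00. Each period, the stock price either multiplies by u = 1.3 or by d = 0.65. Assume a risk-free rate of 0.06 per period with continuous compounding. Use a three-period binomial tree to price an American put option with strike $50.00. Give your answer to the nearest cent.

Risk-neutral probability p = (e^0.06 − 0.65)/(1.3 − 0.65) = 0.4118/0.6500 = 0.6336
Terminal stock prices: S_uuu = 142.8, S_uud = 71.4, S_udd = 35.7, S_ddd = 17.85
Terminal payoffs (K − S): max(-92.81, 0) = 0, max(-21.4, 0) = 0, max(14.3, 0) = 14.3, max(32.15, 0) = 32.15
Node uu (S = 109.9): continuation = e^(−0.06)·[0.6336·0.0000 + 0.3664·0.0000] = 0.0000; exercise value = 0.0000 ≤ continuation, so V_uu = 0.0000
Node ud (S = 54.93): continuation = e^(−0.06)·[0.6336·0.0000 + 0.3664·14.2987] = 4.9340; exercise value = 0.0000 ≤ continuation, so V_ud = 4.9340
Node dd (S = 27.46): continuation = e^(−0.06)·[0.6336·14.2987 + 0.3664·32.1494] = 19.6257; exercise value = 22.5375 > continuation, so V_dd = 22.5375 (exercise)
Node u (S = 84.5): continuation = e^(−0.06)·[0.6336·0.0000 + 0.3664·4.9340] = 1.7026; exercise value = 0.0000 ≤ continuation, so V_u = 1.7026
Node d (S = 42.25): continuation = e^(−0.06)·[0.6336·4.9340 + 0.3664·22.5375] = 10.7211; exercise value = 7.7500 ≤ continuation, so V_d = 10.7211
Node 0 (S = 65): continuation = e^(−0.06)·[0.6336·1.7026 + 0.3664·10.7211] = 4.7154; exercise value = 0.0000 ≤ continuation, so V_0 = 4.7154

$4.72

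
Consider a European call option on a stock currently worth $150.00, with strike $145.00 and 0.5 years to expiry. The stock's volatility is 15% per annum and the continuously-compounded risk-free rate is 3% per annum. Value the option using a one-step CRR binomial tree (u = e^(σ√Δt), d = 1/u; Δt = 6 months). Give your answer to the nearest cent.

$11.69

CRR parameters: u = e^(σ√Δt) = e^(0.15·√0.5) = 1.1119, d = 1/u = 0.8994
Per-period rate: rΔt = 0.03·0.5 = 0.015, so R = e^0.015 = 1.0151
Risk-neutral probability p = (e^0.015 − 0.8994)/(1.1119 − 0.8994) = 0.1157/0.2125 = 0.5446
Terminal stock prices: S_u = 166.8, S_d = 134.9
Terminal payoffs (S − K): max(21.78, 0) = 21.78, max(-10.1, 0) = 0
Node 0 (S = 150): V_0 = e^(−0.015)·[0.5446·21.7843 + 0.4554·0.0000] = 11.6875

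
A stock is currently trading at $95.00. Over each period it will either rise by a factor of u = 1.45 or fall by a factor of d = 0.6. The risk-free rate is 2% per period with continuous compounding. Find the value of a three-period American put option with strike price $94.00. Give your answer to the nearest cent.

Risk-neutral probability p = (e^0.02 − 0.6)/(1.45 − 0.6) = 0.4202/0.8500 = 0.4944
Terminal stock prices: S_uuu = 289.6, S_uud = 119.8, S_udd = 49.59, S_ddd = 20.52
Terminal payoffs (K − S): max(-195.6, 0) = 0, max(-25.84, 0) = 0, max(44.41, 0) = 44.41, max(73.48, 0) = 73.48
Node uu (S = 199.7): continuation = e^(−0.02)·[0.4944·0.0000 + 0.5056·0.0000] = 0.0000; exercise value = 0.0000 ≤ continuation, so V_uu = 0.0000
Node ud (S = 82.65): continuation = e^(−0.02)·[0.4944·0.0000 + 0.5056·44.4100] = 22.0111; exercise value = 11.3500 ≤ continuation, so V_ud = 22.0111
Node dd (S = 34.2): continuation = e^(−0.02)·[0.4944·44.4100 + 0.5056·73.4800] = 57.9387; exercise value = 59.8000 > continuation, so V_dd = 59.8000 (exercise)
Node u (S = 137.8): continuation = e^(−0.02)·[0.4944·0.0000 + 0.5056·22.0111] = 10.9094; exercise value = 0.0000 ≤ continuation, so V_u = 10.9094
Node d (S = 57): continuation = e^(−0.02)·[0.4944·22.0111 + 0.5056·59.8000] = 40.3047; exercise value = 37.0000 ≤ continuation, so V_d = 40.3047
Node 0 (S = 95): continuation = e^(−0.02)·[0.4944·10.9094 + 0.5056·40.3047] = 25.2626; exercise value = 0.0000 ≤ continuation, so V_0 = 25.2626

$25.26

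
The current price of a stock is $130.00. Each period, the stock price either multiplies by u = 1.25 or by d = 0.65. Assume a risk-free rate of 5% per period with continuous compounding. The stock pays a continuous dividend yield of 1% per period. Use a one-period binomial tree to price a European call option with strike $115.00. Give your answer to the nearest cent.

Per-period risk-free factor R = e^0.05 = 1.0513; dividend-adjusted growth = e^(0.05−0.01) = 1.0408.
Risk-neutral probability p = (1.0408 − 0.65)/(1.25 − 0.65) = 0.3908/0.6000 = 0.6514
Terminal stock prices: S_u = 162.5, S_d = 84.5
Terminal payoffs (S − K): max(47.5, 0) = 47.5, max(-30.5, 0) = 0
Node 0 (S = 130): V_0 = e^(−0.05)·[0.6514·47.5000 + 0.3486·0.0000] = 29.4303

$29.43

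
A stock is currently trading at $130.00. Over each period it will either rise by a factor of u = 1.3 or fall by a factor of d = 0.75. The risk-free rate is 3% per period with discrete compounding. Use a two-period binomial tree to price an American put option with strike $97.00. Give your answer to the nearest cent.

$5.42

Risk-neutral probability p = (1 + 0.03 − 0.75)/(1.3 − 0.75) = 0.2800/0.5500 = 0.5091
Terminal stock prices: S_uu = 219.7, S_ud = 126.8, S_dd = 73.12
Terminal payoffs (K − S): max(-122.7, 0) = 0, max(-29.75, 0) = 0, max(23.88, 0) = 23.88
Node u (S = 169): continuation = 1/1.03·[0.5091·0.0000 + 0.4909·0.0000] = 0.0000; exercise value = 0.0000 ≤ continuation, so V_u = 0.0000
Node d (S = 97.5): continuation = 1/1.03·[0.5091·0.0000 + 0.4909·23.8750] = 11.3791; exercise value = 0.0000 ≤ continuation, so V_d = 11.3791
Node 0 (S = 130): continuation = 1/1.03·[0.5091·0.0000 + 0.4909·11.3791] = 5.4234; exercise value = 0.0000 ≤ continuation, so V_0 = 5.4234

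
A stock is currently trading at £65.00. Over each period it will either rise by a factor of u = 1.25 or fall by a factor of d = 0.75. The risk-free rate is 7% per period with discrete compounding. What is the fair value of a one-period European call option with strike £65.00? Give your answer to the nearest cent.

£9.72

Risk-neutral probability p = (1 + 0.07 − 0.75)/(1.25 − 0.75) = 0.3200/0.5000 = 0.6400
Terminal stock prices: S_u = 81.25, S_d = 48.75
Terminal payoffs (S − K): max(16.25, 0) = 16.25, max(-16.25, 0) = 0
Node 0 (S = 65): V_0 = 1/1.07·[0.6400·16.2500 + 0.3600·0.0000] = 9.7196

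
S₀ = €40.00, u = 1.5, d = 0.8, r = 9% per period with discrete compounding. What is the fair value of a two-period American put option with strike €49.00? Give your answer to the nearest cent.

€9.34

Risk-neutral probability p = (1 + 0.09 − 0.8)/(1.5 − 0.8) = 0.2900/0.7000 = 0.4143
Terminal stock prices: S_uu = 90, S_ud = 48, S_dd = 25.6
Terminal payoffs (K − S): max(-41, 0) = 0, max(1, 0) = 1, max(23.4, 0) = 23.4
Node u (S = 60): continuation = 1/1.09·[0.4143·0.0000 + 0.5857·1.0000] = 0.5374; exercise value = 0.0000 ≤ continuation, so V_u = 0.5374
Node d (S = 32): continuation = 1/1.09·[0.4143·1.0000 + 0.5857·23.4000] = 12.9541; exercise value = 17.0000 > continuation, so V_d = 17.0000 (exercise)
Node 0 (S = 40): continuation = 1/1.09·[0.4143·0.5374 + 0.5857·17.0000] = 9.3392; exercise value = 9.0000 ≤ continuation, so V_0 = 9.3392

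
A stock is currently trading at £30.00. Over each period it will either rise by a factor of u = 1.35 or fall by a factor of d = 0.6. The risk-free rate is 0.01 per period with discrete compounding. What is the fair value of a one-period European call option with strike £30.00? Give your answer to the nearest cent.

Risk-neutral probability p = (1 + 0.01 − 0.6)/(1.35 − 0.6) = 0.4100/0.7500 = 0.5467
Terminal stock prices: S_u = 40.5, S_d = 18
Terminal payoffs (S − K): max(10.5, 0) = 10.5, max(-12, 0) = 0
Node 0 (S = 30): V_0 = 1/1.01·[0.5467·10.5000 + 0.4533·0.0000] = 5.6832

£5.68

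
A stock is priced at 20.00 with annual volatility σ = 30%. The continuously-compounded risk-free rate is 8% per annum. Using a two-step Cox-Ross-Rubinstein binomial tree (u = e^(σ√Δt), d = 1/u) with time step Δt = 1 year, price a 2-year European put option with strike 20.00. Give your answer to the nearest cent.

1.47

CRR parameters: u = e^(σ√Δt) = e^(0.3·√1) = 1.3499, d = 1/u = 0.7408
Per-period rate: rΔt = 0.08·1 = 0.08, so R = e^0.08 = 1.0833
Risk-neutral probability p = (e^0.08 − 0.7408)/(1.3499 − 0.7408) = 0.3425/0.6090 = 0.5623
Terminal stock prices: S_uu = 36.44, S_ud = 20, S_dd = 10.98
Terminal payoffs (K − S): max(-16.44, 0) = 0, max(0, 0) = 0, max(9.024, 0) = 9.024
Node u (S = 27): V_u = e^(−0.08)·[0.5623·0.0000 + 0.4377·0.0000] = 0.0000
Node d (S = 14.82): V_d = e^(−0.08)·[0.5623·0.0000 + 0.4377·9.0238] = 3.6460
Node 0 (S = 20): V_0 = e^(−0.08)·[0.5623·0.0000 + 0.4377·3.6460] = 1.4731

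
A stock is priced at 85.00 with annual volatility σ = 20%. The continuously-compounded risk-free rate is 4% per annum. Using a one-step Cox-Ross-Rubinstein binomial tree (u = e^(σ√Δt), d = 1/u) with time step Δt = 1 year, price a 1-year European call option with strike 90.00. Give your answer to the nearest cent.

CRR parameters: u = e^(σ√Δt) = e^(0.2·√1) = 1.2214, d = 1/u = 0.8187
Per-period rate: rΔt = 0.04·1 = 0.04, so R = e^0.04 = 1.0408
Risk-neutral probability p = (e^0.04 − 0.8187)/(1.2214 − 0.8187) = 0.2221/0.4027 = 0.5515
Terminal stock prices: S_u = 103.8, S_d = 69.59
Terminal payoffs (S − K): max(13.82, 0) = 13.82, max(-20.41, 0) = 0
Node 0 (S = 85): V_0 = e^(−0.04)·[0.5515·13.8192 + 0.4485·0.0000] = 7.3227

7.32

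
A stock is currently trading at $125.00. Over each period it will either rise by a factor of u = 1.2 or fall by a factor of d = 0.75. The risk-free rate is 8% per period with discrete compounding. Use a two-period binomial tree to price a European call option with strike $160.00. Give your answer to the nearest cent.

Risk-neutral probability p = (1 + 0.08 − 0.75)/(1.2 − 0.75) = 0.3300/0.4500 = 0.7333
Terminal stock prices: S_uu = 180, S_ud = 112.5, S_dd = 70.31
Terminal payoffs (S − K): max(20, 0) = 20, max(-47.5, 0) = 0, max(-89.69, 0) = 0
Node u (S = 150): V_u = 1/1.08·[0.7333·20.0000 + 0.2667·0.0000] = 13.5802
Node d (S = 93.75): V_d = 1/1.08·[0.7333·0.0000 + 0.2667·0.0000] = 0.0000
Node 0 (S = 125): V_0 = 1/1.08·[0.7333·13.5802 + 0.2667·0.0000] = 9.2212

$9.22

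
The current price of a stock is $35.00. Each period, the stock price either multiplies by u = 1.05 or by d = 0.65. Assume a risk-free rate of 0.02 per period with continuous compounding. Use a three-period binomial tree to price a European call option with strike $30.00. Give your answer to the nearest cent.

$7.85

Risk-neutral probability p = (e^0.02 − 0.65)/(1.05 − 0.65) = 0.3702/0.4000 = 0.9255
Terminal stock prices: S_uuu = 40.52, S_uud = 25.08, S_udd = 15.53, S_ddd = 9.612
Terminal payoffs (S − K): max(10.52, 0) = 10.52, max(-4.918, 0) = 0, max(-14.47, 0) = 0, max(-20.39, 0) = 0
Node uu (S = 38.59): V_uu = e^(−0.02)·[0.9255·10.5169 + 0.0745·0.0000] = 9.5407
Node ud (S = 23.89): V_ud = e^(−0.02)·[0.9255·0.0000 + 0.0745·0.0000] = 0.0000
Node dd (S = 14.79): V_dd = e^(−0.02)·[0.9255·0.0000 + 0.0745·0.0000] = 0.0000
Node u (S = 36.75): V_u = e^(−0.02)·[0.9255·9.5407 + 0.0745·0.0000] = 8.6551
Node d (S = 22.75): V_d = e^(−0.02)·[0.9255·0.0000 + 0.0745·0.0000] = 0.0000
Node 0 (S = 35): V_0 = e^(−0.02)·[0.9255·8.6551 + 0.0745·0.0000] = 7.8517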